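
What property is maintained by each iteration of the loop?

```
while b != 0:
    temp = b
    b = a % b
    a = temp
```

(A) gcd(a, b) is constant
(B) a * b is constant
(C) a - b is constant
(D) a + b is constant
A

A loop invariant must hold before the first iteration and be re-established by every execution of the body.

(A) gcd(a, b) is constant: One iteration replaces (a, b) by (b, a mod b). Since a mod b = a - q*b for an integer q, any common divisor of a and b divides b and a mod b, and conversely; hence gcd(b, a mod b) = gcd(a, b). For instance (16, 5) -> (5, 1) keeps gcd = 1. At exit b = 0 and a = gcd of the original inputs.

The other options fail:
(B) a * b is constant: e.g. (a, b) = (16, 5) -> (5, 1): the product goes from 80 to 5.
(C) a - b is constant: e.g. (a, b) = (16, 5) -> (5, 1): the difference goes from 11 to 4.
(D) a + b is constant: e.g. (a, b) = (16, 5) -> (5, 1): the sum goes from 21 to 6.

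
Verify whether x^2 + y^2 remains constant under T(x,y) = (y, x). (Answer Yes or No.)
Yes

Substitute T(x,y) = (y, x) into the expression and compare with the original.

Original: x^2 + y^2
After applying T: (y)^2 + (x)^2 = x^2 + y^2

This is identical to the original x^2 + y^2, so the expression is invariant.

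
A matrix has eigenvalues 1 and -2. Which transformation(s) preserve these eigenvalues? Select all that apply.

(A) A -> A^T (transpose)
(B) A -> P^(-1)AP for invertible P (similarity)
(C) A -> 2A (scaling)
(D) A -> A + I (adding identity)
A and B

Eigenvalues are preserved by:
1. Similarity transformations: A -> P^(-1)AP (same characteristic polynomial)
2. Transpose: A^T has the same eigenvalues as A

Eigenvalues are NOT preserved by:
- Adding identity: eigenvalues become 1+1, -2+1
- Scaling: eigenvalues become 2, -4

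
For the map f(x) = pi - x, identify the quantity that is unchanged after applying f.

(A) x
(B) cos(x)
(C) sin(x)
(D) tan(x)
C

For f(x) = pi - x:
sin(pi - x) = sin(x), so sine is invariant under this transformation.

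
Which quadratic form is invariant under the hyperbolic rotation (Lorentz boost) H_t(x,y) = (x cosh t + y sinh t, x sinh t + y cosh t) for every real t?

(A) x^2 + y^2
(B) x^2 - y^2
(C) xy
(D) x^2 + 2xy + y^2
B

Write x' = x cosh t + y sinh t, y' = x sinh t + y cosh t and substitute into each option:
(A) x^2 + y^2: (x cosh t + y sinh t)^2 + (x sinh t + y cosh t)^2 = (x^2 + y^2)(cosh^2 t + sinh^2 t) + 4xy sinh t cosh t = (x^2 + y^2) cosh 2t + 2xy sinh 2t   [not invariant for t != 0]
(B) x^2 - y^2: (x cosh t + y sinh t)^2 - (x sinh t + y cosh t)^2 = x^2(cosh^2 t - sinh^2 t) + 2xy(cosh t sinh t - sinh t cosh t) + y^2(sinh^2 t - cosh^2 t) = x^2 - y^2   [invariant, using cosh^2 t - sinh^2 t = 1]
(C) xy: (x cosh t + y sinh t)(x sinh t + y cosh t) = xy(cosh^2 t + sinh^2 t) + (x^2 + y^2) sinh t cosh t = xy cosh 2t + (x^2 + y^2)(sinh 2t)/2   [not invariant for t != 0]
(D) x^2 + 2xy + y^2: (x' + y')^2 with x' + y' = (x + y)(cosh t + sinh t) = (x + y)e^t, so it becomes (x + y)^2 e^(2t)   [not invariant for t != 0]

Only (B) x^2 - y^2 is unchanged; it is the Minkowski form preserved by Lorentz boosts, just as x^2 + y^2 is preserved by ordinary rotations.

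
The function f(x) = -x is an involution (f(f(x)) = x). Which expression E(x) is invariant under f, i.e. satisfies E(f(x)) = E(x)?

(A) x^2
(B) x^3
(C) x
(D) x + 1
A

Replace x by f(x) = -x in each option and simplify. As a quick numerical cross-check, also compare E(4) with E(f(4)) = E(-4).

(A) x^2  ->  (-x)^2, which simplifies back to x^2; check: E(4) = 16, E(-4) = 16.   [invariant]
(B) x^3  ->  (-x)^3 = -x^3; check: E(4) = 64 but E(-4) = -64.   [not invariant]
(C) x  ->  (-x) = -x; check: E(4) = 4 but E(-4) = -4.   [not invariant]
(D) x + 1  ->  (-x) + 1 = 1 - x; check: E(4) = 5 but E(-4) = -3.   [not invariant]

Only (A) is unchanged. E is symmetric under swapping x with f(x) = -x, which is exactly what an involution does.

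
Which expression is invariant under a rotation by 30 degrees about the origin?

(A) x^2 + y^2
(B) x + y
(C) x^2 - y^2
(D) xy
A

A rotation by 30 degrees sends (x, y) to (sqrt(3)x/2 - y/2, x/2 + sqrt(3)y/2).
Substitute the transformed coordinates into each option and compare with the original:
(A) x^2 + y^2  ->  (sqrt(3)x/2 - y/2)^2 + (x/2 + sqrt(3)y/2)^2 = x^2 + y^2   [equals x^2 + y^2: invariant]
(B) x + y  ->  (sqrt(3)x/2 - y/2) + (x/2 + sqrt(3)y/2) = x/2 + sqrt(3)x/2 - y/2 + sqrt(3)y/2   [differs from x + y: not invariant]
(C) x^2 - y^2  ->  (sqrt(3)x/2 - y/2)^2 - (x/2 + sqrt(3)y/2)^2 = x^2/2 - sqrt(3)xy - y^2/2   [differs from x^2 - y^2: not invariant]
(D) xy  ->  (sqrt(3)x/2 - y/2)(x/2 + sqrt(3)y/2) = sqrt(3)x^2/4 + xy/2 - sqrt(3)y^2/4   [differs from xy: not invariant]

Only option (A), x^2 + y^2, is unchanged by the transformation.
Geometrically, x^2 + y^2 is the squared distance from the origin, which every rotation about the origin preserves.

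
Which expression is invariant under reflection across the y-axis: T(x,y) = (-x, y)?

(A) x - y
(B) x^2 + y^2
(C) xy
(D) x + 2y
B

The map is reflection across the y-axis: T(x,y) = (-x, y).
Substitute the transformed coordinates into each option and compare with the original:
(A) x - y  ->  (-x) - (y) = -x - y   [differs from x - y: not invariant]
(B) x^2 + y^2  ->  (-x)^2 + (y)^2 = x^2 + y^2   [equals x^2 + y^2: invariant]
(C) xy  ->  (-x)(y) = -xy   [differs from xy: not invariant]
(D) x + 2y  ->  (-x) + 2(y) = -x + 2y   [differs from x + 2y: not invariant]

Only option (B), x^2 + y^2, is unchanged by the transformation.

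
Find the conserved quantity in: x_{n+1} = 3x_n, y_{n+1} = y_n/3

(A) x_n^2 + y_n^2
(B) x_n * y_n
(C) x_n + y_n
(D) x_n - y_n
B

For the recurrence x_{n+1} = 3x_n, y_{n+1} = y_n/3:

x_{n+1} * y_{n+1} = (3x_n) * (y_n/3) = x_n * y_n
The product is conserved.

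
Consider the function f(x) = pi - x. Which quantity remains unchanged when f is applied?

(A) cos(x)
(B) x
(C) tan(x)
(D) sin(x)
D

For f(x) = pi - x:
sin(pi - x) = sin(x), so sine is invariant under this transformation.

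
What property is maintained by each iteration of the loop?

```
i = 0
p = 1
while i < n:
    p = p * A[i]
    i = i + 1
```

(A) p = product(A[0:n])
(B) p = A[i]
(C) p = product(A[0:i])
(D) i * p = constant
C

A loop invariant must hold before the first iteration and be re-established by every execution of the body.

(C) p = product(A[0:i]): Initially i = 0 and p = 1 = product of the empty slice A[0:0]. If p = product(A[0:i]) holds at the top of an iteration, the body sets p to product(A[0:i]) * A[i] = product(A[0:i+1]) and then i to i+1, so the property is restored. At exit i = n, giving p = product(A[0:n]).

The other options fail:
(A) p = product(A[0:n]): false before the loop (p = 1, not the full product) -- it only becomes true at exit.
(B) p = A[i]: after the first iteration p = A[0] but i = 1; in general p is a product of several elements, not a single one.
(D) i * p = constant: initially i * p = 0, but after one iteration it is 1 * A[0], which is nonzero in general.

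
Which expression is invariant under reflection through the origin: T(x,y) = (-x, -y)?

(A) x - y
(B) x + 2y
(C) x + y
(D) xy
D

The map is reflection through the origin: T(x,y) = (-x, -y).
Substitute the transformed coordinates into each option and compare with the original:
(A) x - y  ->  (-x) - (-y) = -x + y   [differs from x - y: not invariant]
(B) x + 2y  ->  (-x) + 2(-y) = -x - 2y   [differs from x + 2y: not invariant]
(C) x + y  ->  (-x) + (-y) = -x - y   [differs from x + y: not invariant]
(D) xy  ->  (-x)(-y) = xy   [equals xy: invariant]

Only option (D), xy, is unchanged by the transformation.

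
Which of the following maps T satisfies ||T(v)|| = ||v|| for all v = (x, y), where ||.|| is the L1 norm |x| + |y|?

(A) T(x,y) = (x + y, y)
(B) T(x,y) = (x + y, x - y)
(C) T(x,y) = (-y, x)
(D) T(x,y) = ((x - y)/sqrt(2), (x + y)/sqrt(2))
C

A transformation preserves a norm if ||T(v)|| = ||v|| for every v; a single vector where the norm changes rules an option out.

(A) T(x,y) = (x + y, y): v = (0, 1) has norm |0| + |1| = 1, but T(v) = (1, 1) has norm 2 -- not preserved.
(B) T(x,y) = (x + y, x - y): v = (1, 0) has norm |1| + |0| = 1, but T(v) = (1, 1) has norm 2 -- not preserved.
(C) T(x,y) = (-y, x): preserves the norm -- it only permutes the coordinates and/or flips signs, which leaves |x| + |y| unchanged.
(D) T(x,y) = ((x - y)/sqrt(2), (x + y)/sqrt(2)): v = (1, 0) has norm |1| + |0| = 1, but T(v) = (sqrt(2)/2, sqrt(2)/2) has norm sqrt(2) -- not preserved.

Therefore the answer is (C).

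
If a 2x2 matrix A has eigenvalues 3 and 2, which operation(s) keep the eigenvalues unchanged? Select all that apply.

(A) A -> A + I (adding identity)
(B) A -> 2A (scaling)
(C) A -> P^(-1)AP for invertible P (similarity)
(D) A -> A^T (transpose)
C and D

Eigenvalues are preserved by:
1. Similarity transformations: A -> P^(-1)AP (same characteristic polynomial)
2. Transpose: A^T has the same eigenvalues as A

Eigenvalues are NOT preserved by:
- Adding identity: eigenvalues become 3+1, 2+1
- Scaling: eigenvalues become 6, 4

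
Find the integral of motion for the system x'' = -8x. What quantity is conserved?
E = (x')^2 + 8x^2

Multiply the equation by x':
x' * x'' = -8x * x'
The left side is d/dt[(x')^2/2] and the right side is d/dt[-8x^2/2], so
d/dt[(x')^2/2 + 8x^2/2] = 0, i.e. (x')^2/2 + 8x^2/2 = constant.
Multiplying by 2, the integral of motion is E = (x')^2 + 8x^2.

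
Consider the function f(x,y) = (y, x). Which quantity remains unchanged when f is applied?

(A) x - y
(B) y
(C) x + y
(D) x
C

For f(x,y) = (y, x):
After applying f: x' = y, y' = x. So x' + y' = y + x = x + y.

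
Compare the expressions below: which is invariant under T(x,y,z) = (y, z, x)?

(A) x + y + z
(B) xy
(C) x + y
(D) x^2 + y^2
A

Apply T(x,y,z) = (y, z, x) to each option, i.e. replace (x, y, z) by the transformed coordinates.
Substitute the transformed coordinates into each option and compare with the original:
(A) x + y + z  ->  (y) + (z) + (x) = x + y + z   [equals x + y + z: invariant]
(B) xy  ->  (y)(z) = yz   [differs from xy: not invariant]
(C) x + y  ->  (y) + (z) = y + z   [differs from x + y: not invariant]
(D) x^2 + y^2  ->  (y)^2 + (z)^2 = y^2 + z^2   [differs from x^2 + y^2: not invariant]

Only option (A), x + y + z, is unchanged by the transformation.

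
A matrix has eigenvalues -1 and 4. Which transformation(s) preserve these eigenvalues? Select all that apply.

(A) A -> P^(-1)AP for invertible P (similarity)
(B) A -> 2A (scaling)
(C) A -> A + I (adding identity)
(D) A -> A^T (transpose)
A and D

Eigenvalues are preserved by:
1. Similarity transformations: A -> P^(-1)AP (same characteristic polynomial)
2. Transpose: A^T has the same eigenvalues as A

Eigenvalues are NOT preserved by:
- Adding identity: eigenvalues become -1+1, 4+1
- Scaling: eigenvalues become -2, 8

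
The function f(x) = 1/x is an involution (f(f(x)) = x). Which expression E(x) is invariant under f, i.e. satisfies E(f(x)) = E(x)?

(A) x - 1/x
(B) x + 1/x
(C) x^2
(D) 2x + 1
B

Replace x by f(x) = 1/x in each option and simplify. As a quick numerical cross-check, also compare E(4) with E(f(4)) = E(1/4).

(A) x - 1/x  ->  (1/x) - 1/(1/x) = -x + 1/x; check: E(4) = 15/4 but E(1/4) = -15/4.   [not invariant]
(B) x + 1/x  ->  (1/x) + 1/(1/x), which simplifies back to x + 1/x; check: E(4) = 17/4, E(1/4) = 17/4.   [invariant]
(C) x^2  ->  (1/x)^2 = x^(-2); check: E(4) = 16 but E(1/4) = 1/16.   [not invariant]
(D) 2x + 1  ->  2(1/x) + 1 = (x + 2)/x; check: E(4) = 9 but E(1/4) = 3/2.   [not invariant]

Only (B) is unchanged. E is symmetric under swapping x with f(x) = 1/x, which is exactly what an involution does.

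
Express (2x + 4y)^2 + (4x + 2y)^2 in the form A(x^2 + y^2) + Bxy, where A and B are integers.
20(x^2 + y^2) + 32xy

Expanding: (2x + 4y)^2 = 4x^2 + 16xy + 16y^2
(4x + 2y)^2 = 16x^2 + 16xy + 4y^2
Sum = (4+16)(x^2+y^2) + 32xy = 20(x^2 + y^2) + 32xy
This is symmetric in x and y.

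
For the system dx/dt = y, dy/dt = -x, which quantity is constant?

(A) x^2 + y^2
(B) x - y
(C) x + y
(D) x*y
A

A first integral I satisfies dI/dt = 0 along every solution. Differentiate each option and use the equation of motion:
(A) d/dt[x^2 + y^2] = 2x*dx/dt + 2y*dy/dt = 2x*y + 2y*(-x) = 0
(B) d/dt[x - y] = y - (-x) = x + y, not identically 0
(C) d/dt[x + y] = y + (-x) = y - x, not identically 0
(D) d/dt[x*y] = (dx/dt)y + x(dy/dt) = y^2 - x^2, not identically 0

Only (A) has zero time-derivative. So x^2 + y^2 (the squared radius; trajectories are circles) is the conserved quantity.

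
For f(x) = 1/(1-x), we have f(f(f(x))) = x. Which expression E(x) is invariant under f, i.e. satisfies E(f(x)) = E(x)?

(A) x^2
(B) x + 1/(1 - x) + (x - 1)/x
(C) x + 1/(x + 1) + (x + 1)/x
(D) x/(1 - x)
B

Replace x by f(x) = 1/(1 - x) in each option and simplify. As a quick numerical cross-check, also compare E(4) with E(f(4)) = E(-1/3).

(A) x^2  ->  (1/(1 - x))^2 = (x - 1)^(-2); check: E(4) = 16 but E(-1/3) = 1/9.   [not invariant]
(B) x + 1/(1 - x) + (x - 1)/x  ->  (1/(1 - x)) + 1/(1 - (1/(1 - x))) + ((1/(1 - x)) - 1)/(1/(1 - x)), which simplifies back to x + 1/(1 - x) + (x - 1)/x; check: E(4) = 53/12, E(-1/3) = 53/12.   [invariant]
(C) x + 1/(x + 1) + (x + 1)/x  ->  (1/(1 - x)) + 1/((1/(1 - x)) + 1) + ((1/(1 - x)) + 1)/(1/(1 - x)) = (-x^3 + 6x^2 - 11x + 7)/(x^2 - 3x + 2); check: E(4) = 109/20 but E(-1/3) = -5/6.   [not invariant]
(D) x/(1 - x)  ->  (1/(1 - x))/(1 - (1/(1 - x))) = -1/x; check: E(4) = -4/3 but E(-1/3) = -1/4.   [not invariant]

Only (B) is unchanged. Indeed f(f(x)) = 1/(1 - 1/(1-x)) = (1-x)/(-x) = (x-1)/x, so E(x) = x + f(x) + f(f(x)) is the sum over the whole 3-cycle; applying f just permutes the three terms cyclically (x -> f(x) -> f(f(x)) -> x), leaving the sum unchanged.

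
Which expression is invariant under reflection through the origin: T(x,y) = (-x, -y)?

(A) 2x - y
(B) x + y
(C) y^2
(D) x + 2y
C

The map is reflection through the origin: T(x,y) = (-x, -y).
Substitute the transformed coordinates into each option and compare with the original:
(A) 2x - y  ->  2(-x) - (-y) = -2x + y   [differs from 2x - y: not invariant]
(B) x + y  ->  (-x) + (-y) = -x - y   [differs from x + y: not invariant]
(C) y^2  ->  (-y)^2 = y^2   [equals y^2: invariant]
(D) x + 2y  ->  (-x) + 2(-y) = -x - 2y   [differs from x + 2y: not invariant]

Only option (C), y^2, is unchanged by the transformation.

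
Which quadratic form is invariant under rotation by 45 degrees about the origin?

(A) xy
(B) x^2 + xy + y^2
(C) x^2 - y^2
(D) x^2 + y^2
D

Rotation by 45 degrees sends (x, y) to (sqrt(2)x/2 - sqrt(2)y/2, sqrt(2)x/2 + sqrt(2)y/2).
Substitute the transformed coordinates into each option and compare with the original:
(A) xy  ->  (sqrt(2)x/2 - sqrt(2)y/2)(sqrt(2)x/2 + sqrt(2)y/2) = x^2/2 - y^2/2   [differs from xy: not invariant]
(B) x^2 + xy + y^2  ->  (sqrt(2)x/2 - sqrt(2)y/2)^2 + (sqrt(2)x/2 - sqrt(2)y/2)(sqrt(2)x/2 + sqrt(2)y/2) + (sqrt(2)x/2 + sqrt(2)y/2)^2 = 3x^2/2 + y^2/2   [differs from x^2 + xy + y^2: not invariant]
(C) x^2 - y^2  ->  (sqrt(2)x/2 - sqrt(2)y/2)^2 - (sqrt(2)x/2 + sqrt(2)y/2)^2 = -2xy   [differs from x^2 - y^2: not invariant]
(D) x^2 + y^2  ->  (sqrt(2)x/2 - sqrt(2)y/2)^2 + (sqrt(2)x/2 + sqrt(2)y/2)^2 = x^2 + y^2   [equals x^2 + y^2: invariant]

Only option (D), x^2 + y^2, is unchanged by the transformation.
x^2 + y^2 is the squared distance from the origin, which rotations preserve.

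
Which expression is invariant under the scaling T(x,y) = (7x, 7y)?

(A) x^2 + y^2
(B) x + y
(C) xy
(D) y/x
D

Under the uniform scaling T(x,y) = (7x, 7y):
Substitute the transformed coordinates into each option and compare with the original:
(A) x^2 + y^2  ->  (7x)^2 + (7y)^2 = 49x^2 + 49y^2   [differs from x^2 + y^2: not invariant]
(B) x + y  ->  (7x) + (7y) = 7x + 7y   [differs from x + y: not invariant]
(C) xy  ->  (7x)(7y) = 49xy   [differs from xy: not invariant]
(D) y/x  ->  (7y)/(7x) = y/x   [equals y/x: invariant]

Only option (D), y/x, is unchanged by the transformation.
The common factor 7 cancels in a ratio of coordinates, while sums, products and sums of squares pick up factors of 7 or 49.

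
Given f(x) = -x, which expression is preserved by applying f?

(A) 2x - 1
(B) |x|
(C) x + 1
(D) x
B

For f(x) = -x:
Applying f replaces x by -x. Since |-x| = |x|, the absolute value is unchanged by f, whereas x -> -x, 2x - 1 -> -2x - 1 and x + 1 -> -x + 1 all change.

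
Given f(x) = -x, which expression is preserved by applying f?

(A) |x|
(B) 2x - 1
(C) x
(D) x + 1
A

For f(x) = -x:
Applying f replaces x by -x. Since |-x| = |x|, the absolute value is unchanged by f, whereas x -> -x, 2x - 1 -> -2x - 1 and x + 1 -> -x + 1 all change.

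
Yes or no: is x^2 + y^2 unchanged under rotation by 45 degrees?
Yes

Applying rotation by 45 degrees: x' = x*cos(45 degrees) - y*sin(45 degrees) = sqrt(2)x/2 - sqrt(2)y/2, y' = x*sin(45 degrees) + y*cos(45 degrees) = sqrt(2)x/2 + sqrt(2)y/2

Substituting into x^2 + y^2:
(sqrt(2)x/2 - sqrt(2)y/2)^2 + (sqrt(2)x/2 + sqrt(2)y/2)^2
= x^2 + y^2

This equals the original expression x^2 + y^2, so it IS invariant.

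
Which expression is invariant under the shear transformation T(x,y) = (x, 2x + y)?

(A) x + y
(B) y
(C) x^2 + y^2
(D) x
D

Under the shear T(x,y) = (x, 2x + y):
Substitute the transformed coordinates into each option and compare with the original:
(A) x + y  ->  (x) + (2x + y) = 3x + y   [differs from x + y: not invariant]
(B) y  ->  (2x + y) = 2x + y   [differs from y: not invariant]
(C) x^2 + y^2  ->  (x)^2 + (2x + y)^2 = 5x^2 + 4xy + y^2   [differs from x^2 + y^2: not invariant]
(D) x  ->  (x) = x   [equals x: invariant]

Only option (D), x, is unchanged by the transformation.
A vertical shear moves points parallel to the y-axis, so the x-coordinate (and any function of x alone) is unchanged.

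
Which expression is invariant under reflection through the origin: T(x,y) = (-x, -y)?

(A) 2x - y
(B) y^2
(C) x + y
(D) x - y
B

The map is reflection through the origin: T(x,y) = (-x, -y).
Substitute the transformed coordinates into each option and compare with the original:
(A) 2x - y  ->  2(-x) - (-y) = -2x + y   [differs from 2x - y: not invariant]
(B) y^2  ->  (-y)^2 = y^2   [equals y^2: invariant]
(C) x + y  ->  (-x) + (-y) = -x - y   [differs from x + y: not invariant]
(D) x - y  ->  (-x) - (-y) = -x + y   [differs from x - y: not invariant]

Only option (B), y^2, is unchanged by the transformation.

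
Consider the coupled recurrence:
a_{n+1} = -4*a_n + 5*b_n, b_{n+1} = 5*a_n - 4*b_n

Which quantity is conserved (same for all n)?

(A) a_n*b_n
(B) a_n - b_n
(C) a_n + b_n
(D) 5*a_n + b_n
C

Replace a_n by a_{n+1} = -4*a_n + 5*b_n and b_n by b_{n+1} = 5*a_n - 4*b_n in each option and simplify:
(A) a_n*b_n  ->  (-4*a_n + 5*b_n)*(5*a_n - 4*b_n) = -20*a_n^2 + 41*a_n*b_n - 20*b_n^2   [not conserved]
(B) a_n - b_n  ->  (-4*a_n + 5*b_n) - (5*a_n - 4*b_n) = -9*a_n + 9*b_n   [not conserved]
(C) a_n + b_n  ->  (-4*a_n + 5*b_n) + (5*a_n - 4*b_n) = a_n + b_n   [conserved]
(D) 5*a_n + b_n  ->  5*(-4*a_n + 5*b_n) + (5*a_n - 4*b_n) = -15*a_n + 21*b_n   [not conserved]

Only (C) a_n + b_n returns to itself after one step, so it is the conserved quantity.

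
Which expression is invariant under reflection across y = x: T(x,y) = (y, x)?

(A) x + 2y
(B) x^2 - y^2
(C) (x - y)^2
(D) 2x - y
C

The map is reflection across y = x: T(x,y) = (y, x).
Substitute the transformed coordinates into each option and compare with the original:
(A) x + 2y  ->  (y) + 2(x) = 2x + y   [differs from x + 2y: not invariant]
(B) x^2 - y^2  ->  (y)^2 - (x)^2 = -x^2 + y^2   [differs from x^2 - y^2: not invariant]
(C) (x - y)^2  ->  ((y) - (x))^2 = x^2 - 2xy + y^2   [equals (x - y)^2: invariant]
(D) 2x - y  ->  2(y) - (x) = -x + 2y   [differs from 2x - y: not invariant]

Only option (C), (x - y)^2, is unchanged by the transformation.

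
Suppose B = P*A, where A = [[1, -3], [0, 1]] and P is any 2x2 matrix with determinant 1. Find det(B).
1

By the multiplicative property of determinants, det(B) = det(P*A) = det(P) * det(A) = det(A),
so the determinant is invariant under multiplication by any determinant-1 matrix; we just need det(A).

det(A) = (1)(1) - (-3)(0) = 1 - 0 = 1

Therefore det(B) = 1 * 1 = 1.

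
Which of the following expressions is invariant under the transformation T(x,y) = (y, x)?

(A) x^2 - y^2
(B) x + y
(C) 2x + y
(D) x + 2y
B

An expression E(x,y) is invariant under T if E(T(x,y)) = E(x,y). Here T(x,y) = (y, x).
Substitute the transformed coordinates into each option and compare with the original:
(A) x^2 - y^2  ->  (y)^2 - (x)^2 = -x^2 + y^2   [differs from x^2 - y^2: not invariant]
(B) x + y  ->  (y) + (x) = x + y   [equals x + y: invariant]
(C) 2x + y  ->  2(y) + (x) = x + 2y   [differs from 2x + y: not invariant]
(D) x + 2y  ->  (y) + 2(x) = 2x + y   [differs from x + 2y: not invariant]

Only option (B), x + y, is unchanged by the transformation.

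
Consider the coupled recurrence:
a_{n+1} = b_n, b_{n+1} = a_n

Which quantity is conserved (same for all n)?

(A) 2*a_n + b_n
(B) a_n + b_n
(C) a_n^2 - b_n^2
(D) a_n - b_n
B

Replace a_n by a_{n+1} = b_n and b_n by b_{n+1} = a_n in each option and simplify:
(A) 2*a_n + b_n  ->  2*(b_n) + (a_n) = a_n + 2*b_n   [not conserved]
(B) a_n + b_n  ->  (b_n) + (a_n) = a_n + b_n   [conserved]
(C) a_n^2 - b_n^2  ->  (b_n)^2 - (a_n)^2 = -a_n^2 + b_n^2   [not conserved]
(D) a_n - b_n  ->  (b_n) - (a_n) = -a_n + b_n   [not conserved]

Only (B) a_n + b_n returns to itself after one step, so it is the conserved quantity.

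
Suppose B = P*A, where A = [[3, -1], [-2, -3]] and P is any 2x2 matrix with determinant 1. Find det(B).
-11

By the multiplicative property of determinants, det(B) = det(P*A) = det(P) * det(A) = det(A),
so the determinant is invariant under multiplication by any determinant-1 matrix; we just need det(A).

det(A) = (3)(-3) - (-1)(-2) = -9 - 2 = -11

Therefore det(B) = 1 * (-11) = -11.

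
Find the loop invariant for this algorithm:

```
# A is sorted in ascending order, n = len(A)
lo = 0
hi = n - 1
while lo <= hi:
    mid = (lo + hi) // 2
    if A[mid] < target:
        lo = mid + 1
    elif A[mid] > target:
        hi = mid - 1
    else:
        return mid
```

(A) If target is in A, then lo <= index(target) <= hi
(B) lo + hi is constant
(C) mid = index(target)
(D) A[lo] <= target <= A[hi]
A

A loop invariant must hold before the first iteration and be re-established by every execution of the body.

(A) If target is in A, then lo <= index(target) <= hi: Before the loop [lo, hi] = [0, n-1] covers every index. When A[mid] < target, sortedness puts target strictly to the right of mid, so setting lo = mid + 1 keeps index(target) in [lo, hi]; symmetrically for hi = mid - 1. Hence 'if target is in A then lo <= index(target) <= hi' holds after every iteration, and when lo > hi it proves target is absent.

The other options fail:
(B) lo + hi is constant: each iteration moves exactly one of lo, hi, so lo + hi changes (e.g. 0 + (n-1) becomes (mid+1) + (n-1)).
(C) mid = index(target): mid is just the current probe; it equals index(target) only on the iteration that returns.
(D) A[lo] <= target <= A[hi]: fails when target is not in A (e.g. target < A[0] already violates it before the loop), so it is not maintained in general.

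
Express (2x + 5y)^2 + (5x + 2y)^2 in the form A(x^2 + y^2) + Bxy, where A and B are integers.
29(x^2 + y^2) + 40xy

Expanding: (2x + 5y)^2 = 4x^2 + 20xy + 25y^2
(5x + 2y)^2 = 25x^2 + 20xy + 4y^2
Sum = (4+25)(x^2+y^2) + 40xy = 29(x^2 + y^2) + 40xy
This is symmetric in x and y.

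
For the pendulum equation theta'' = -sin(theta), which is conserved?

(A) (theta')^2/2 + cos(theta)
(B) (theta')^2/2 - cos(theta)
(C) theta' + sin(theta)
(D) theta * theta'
B

A first integral I satisfies dI/dt = 0 along every solution. Differentiate each option and use the equation of motion:
(A) d/dt[(theta')^2/2 + cos(theta)] = theta' theta'' - sin(theta) theta' = -2 theta' sin(theta), not identically 0
(B) d/dt[(theta')^2/2 - cos(theta)] = theta' theta'' + sin(theta) theta' = theta'(-sin(theta)) + theta' sin(theta) = 0
(C) d/dt[theta' + sin(theta)] = theta'' + cos(theta) theta' = -sin(theta) + theta' cos(theta), not identically 0
(D) d/dt[theta * theta'] = (theta')^2 + theta theta'' = (theta')^2 - theta sin(theta), not identically 0

Only (B) has zero time-derivative. This is the total energy: kinetic (theta')^2/2 plus potential -cos(theta).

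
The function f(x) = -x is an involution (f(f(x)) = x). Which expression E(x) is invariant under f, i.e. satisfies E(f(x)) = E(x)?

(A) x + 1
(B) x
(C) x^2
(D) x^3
C

Replace x by f(x) = -x in each option and simplify. As a quick numerical cross-check, also compare E(5) with E(f(5)) = E(-5).

(A) x + 1  ->  (-x) + 1 = 1 - x; check: E(5) = 6 but E(-5) = -4.   [not invariant]
(B) x  ->  (-x) = -x; check: E(5) = 5 but E(-5) = -5.   [not invariant]
(C) x^2  ->  (-x)^2, which simplifies back to x^2; check: E(5) = 25, E(-5) = 25.   [invariant]
(D) x^3  ->  (-x)^3 = -x^3; check: E(5) = 125 but E(-5) = -125.   [not invariant]

Only (C) is unchanged. E is symmetric under swapping x with f(x) = -x, which is exactly what an involution does.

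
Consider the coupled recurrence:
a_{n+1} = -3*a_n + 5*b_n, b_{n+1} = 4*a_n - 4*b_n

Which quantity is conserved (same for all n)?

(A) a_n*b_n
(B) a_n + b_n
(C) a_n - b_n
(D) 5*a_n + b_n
B

Replace a_n by a_{n+1} = -3*a_n + 5*b_n and b_n by b_{n+1} = 4*a_n - 4*b_n in each option and simplify:
(A) a_n*b_n  ->  (-3*a_n + 5*b_n)*(4*a_n - 4*b_n) = -12*a_n^2 + 32*a_n*b_n - 20*b_n^2   [not conserved]
(B) a_n + b_n  ->  (-3*a_n + 5*b_n) + (4*a_n - 4*b_n) = a_n + b_n   [conserved]
(C) a_n - b_n  ->  (-3*a_n + 5*b_n) - (4*a_n - 4*b_n) = -7*a_n + 9*b_n   [not conserved]
(D) 5*a_n + b_n  ->  5*(-3*a_n + 5*b_n) + (4*a_n - 4*b_n) = -11*a_n + 21*b_n   [not conserved]

Only (B) a_n + b_n returns to itself after one step, so it is the conserved quantity.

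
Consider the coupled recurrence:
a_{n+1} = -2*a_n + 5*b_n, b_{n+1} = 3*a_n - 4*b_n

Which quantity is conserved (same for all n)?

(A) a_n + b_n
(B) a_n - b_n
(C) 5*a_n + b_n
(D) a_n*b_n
A

Replace a_n by a_{n+1} = -2*a_n + 5*b_n and b_n by b_{n+1} = 3*a_n - 4*b_n in each option and simplify:
(A) a_n + b_n  ->  (-2*a_n + 5*b_n) + (3*a_n - 4*b_n) = a_n + b_n   [conserved]
(B) a_n - b_n  ->  (-2*a_n + 5*b_n) - (3*a_n - 4*b_n) = -5*a_n + 9*b_n   [not conserved]
(C) 5*a_n + b_n  ->  5*(-2*a_n + 5*b_n) + (3*a_n - 4*b_n) = -7*a_n + 21*b_n   [not conserved]
(D) a_n*b_n  ->  (-2*a_n + 5*b_n)*(3*a_n - 4*b_n) = -6*a_n^2 + 23*a_n*b_n - 20*b_n^2   [not conserved]

Only (A) a_n + b_n returns to itself after one step, so it is the conserved quantity.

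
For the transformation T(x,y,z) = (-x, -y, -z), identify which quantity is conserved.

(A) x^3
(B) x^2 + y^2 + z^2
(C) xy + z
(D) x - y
B

Apply T(x,y,z) = (-x, -y, -z) to each option, i.e. replace (x, y, z) by the transformed coordinates.
Substitute the transformed coordinates into each option and compare with the original:
(A) x^3  ->  (-x)^3 = -x^3   [differs from x^3: not invariant]
(B) x^2 + y^2 + z^2  ->  (-x)^2 + (-y)^2 + (-z)^2 = x^2 + y^2 + z^2   [equals x^2 + y^2 + z^2: invariant]
(C) xy + z  ->  (-x)(-y) + (-z) = xy - z   [differs from xy + z: not invariant]
(D) x - y  ->  (-x) - (-y) = -x + y   [differs from x - y: not invariant]

Only option (B), x^2 + y^2 + z^2, is unchanged by the transformation.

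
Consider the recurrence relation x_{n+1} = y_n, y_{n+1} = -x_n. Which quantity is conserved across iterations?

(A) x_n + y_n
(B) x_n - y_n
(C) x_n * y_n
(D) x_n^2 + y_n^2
D

For the recurrence x_{n+1} = y_n, y_{n+1} = -x_n:

x_{n+1}^2 + y_{n+1}^2 = y_n^2 + (-x_n)^2 = x_n^2 + y_n^2
The sum of squares is conserved (like energy in a harmonic oscillator).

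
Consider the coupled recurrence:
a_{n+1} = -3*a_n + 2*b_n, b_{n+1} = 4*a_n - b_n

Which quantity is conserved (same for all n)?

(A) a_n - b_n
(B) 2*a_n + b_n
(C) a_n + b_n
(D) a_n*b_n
C

Replace a_n by a_{n+1} = -3*a_n + 2*b_n and b_n by b_{n+1} = 4*a_n - b_n in each option and simplify:
(A) a_n - b_n  ->  (-3*a_n + 2*b_n) - (4*a_n - b_n) = -7*a_n + 3*b_n   [not conserved]
(B) 2*a_n + b_n  ->  2*(-3*a_n + 2*b_n) + (4*a_n - b_n) = -2*a_n + 3*b_n   [not conserved]
(C) a_n + b_n  ->  (-3*a_n + 2*b_n) + (4*a_n - b_n) = a_n + b_n   [conserved]
(D) a_n*b_n  ->  (-3*a_n + 2*b_n)*(4*a_n - b_n) = -12*a_n^2 + 11*a_n*b_n - 2*b_n^2   [not conserved]

Only (C) a_n + b_n returns to itself after one step, so it is the conserved quantity.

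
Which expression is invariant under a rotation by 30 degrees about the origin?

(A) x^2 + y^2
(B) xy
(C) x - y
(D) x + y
A

A rotation by 30 degrees sends (x, y) to (sqrt(3)x/2 - y/2, x/2 + sqrt(3)y/2).
Substitute the transformed coordinates into each option and compare with the original:
(A) x^2 + y^2  ->  (sqrt(3)x/2 - y/2)^2 + (x/2 + sqrt(3)y/2)^2 = x^2 + y^2   [equals x^2 + y^2: invariant]
(B) xy  ->  (sqrt(3)x/2 - y/2)(x/2 + sqrt(3)y/2) = sqrt(3)x^2/4 + xy/2 - sqrt(3)y^2/4   [differs from xy: not invariant]
(C) x - y  ->  (sqrt(3)x/2 - y/2) - (x/2 + sqrt(3)y/2) = -x/2 + sqrt(3)x/2 - sqrt(3)y/2 - y/2   [differs from x - y: not invariant]
(D) x + y  ->  (sqrt(3)x/2 - y/2) + (x/2 + sqrt(3)y/2) = x/2 + sqrt(3)x/2 - y/2 + sqrt(3)y/2   [differs from x + y: not invariant]

Only option (A), x^2 + y^2, is unchanged by the transformation.
Geometrically, x^2 + y^2 is the squared distance from the origin, which every rotation about the origin preserves.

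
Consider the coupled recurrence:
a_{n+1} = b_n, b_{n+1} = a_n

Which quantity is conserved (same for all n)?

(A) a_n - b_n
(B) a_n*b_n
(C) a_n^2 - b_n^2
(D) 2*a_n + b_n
B

Replace a_n by a_{n+1} = b_n and b_n by b_{n+1} = a_n in each option and simplify:
(A) a_n - b_n  ->  (b_n) - (a_n) = -a_n + b_n   [not conserved]
(B) a_n*b_n  ->  (b_n)*(a_n) = a_n*b_n   [conserved]
(C) a_n^2 - b_n^2  ->  (b_n)^2 - (a_n)^2 = -a_n^2 + b_n^2   [not conserved]
(D) 2*a_n + b_n  ->  2*(b_n) + (a_n) = a_n + 2*b_n   [not conserved]

Only (B) a_n*b_n returns to itself after one step, so it is the conserved quantity.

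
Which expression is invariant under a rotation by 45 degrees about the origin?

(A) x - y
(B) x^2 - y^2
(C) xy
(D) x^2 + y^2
D

A rotation by 45 degrees sends (x, y) to (sqrt(2)x/2 - sqrt(2)y/2, sqrt(2)x/2 + sqrt(2)y/2).
Substitute the transformed coordinates into each option and compare with the original:
(A) x - y  ->  (sqrt(2)x/2 - sqrt(2)y/2) - (sqrt(2)x/2 + sqrt(2)y/2) = -sqrt(2)y   [differs from x - y: not invariant]
(B) x^2 - y^2  ->  (sqrt(2)x/2 - sqrt(2)y/2)^2 - (sqrt(2)x/2 + sqrt(2)y/2)^2 = -2xy   [differs from x^2 - y^2: not invariant]
(C) xy  ->  (sqrt(2)x/2 - sqrt(2)y/2)(sqrt(2)x/2 + sqrt(2)y/2) = x^2/2 - y^2/2   [differs from xy: not invariant]
(D) x^2 + y^2  ->  (sqrt(2)x/2 - sqrt(2)y/2)^2 + (sqrt(2)x/2 + sqrt(2)y/2)^2 = x^2 + y^2   [equals x^2 + y^2: invariant]

Only option (D), x^2 + y^2, is unchanged by the transformation.
Geometrically, x^2 + y^2 is the squared distance from the origin, which every rotation about the origin preserves.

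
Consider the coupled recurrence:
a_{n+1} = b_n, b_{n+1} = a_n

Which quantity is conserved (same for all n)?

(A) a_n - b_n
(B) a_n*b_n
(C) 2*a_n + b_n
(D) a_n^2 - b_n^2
B

Replace a_n by a_{n+1} = b_n and b_n by b_{n+1} = a_n in each option and simplify:
(A) a_n - b_n  ->  (b_n) - (a_n) = -a_n + b_n   [not conserved]
(B) a_n*b_n  ->  (b_n)*(a_n) = a_n*b_n   [conserved]
(C) 2*a_n + b_n  ->  2*(b_n) + (a_n) = a_n + 2*b_n   [not conserved]
(D) a_n^2 - b_n^2  ->  (b_n)^2 - (a_n)^2 = -a_n^2 + b_n^2   [not conserved]

Only (B) a_n*b_n returns to itself after one step, so it is the conserved quantity.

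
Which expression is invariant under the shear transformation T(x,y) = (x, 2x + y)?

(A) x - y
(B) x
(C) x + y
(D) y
B

Under the shear T(x,y) = (x, 2x + y):
Substitute the transformed coordinates into each option and compare with the original:
(A) x - y  ->  (x) - (2x + y) = -x - y   [differs from x - y: not invariant]
(B) x  ->  (x) = x   [equals x: invariant]
(C) x + y  ->  (x) + (2x + y) = 3x + y   [differs from x + y: not invariant]
(D) y  ->  (2x + y) = 2x + y   [differs from y: not invariant]

Only option (B), x, is unchanged by the transformation.
A vertical shear moves points parallel to the y-axis, so the x-coordinate (and any function of x alone) is unchanged.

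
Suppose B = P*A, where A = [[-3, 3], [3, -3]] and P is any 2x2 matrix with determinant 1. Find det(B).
0

By the multiplicative property of determinants, det(B) = det(P*A) = det(P) * det(A) = det(A),
so the determinant is invariant under multiplication by any determinant-1 matrix; we just need det(A).

det(A) = (-3)(-3) - (3)(3) = 9 - 9 = 0

Therefore det(B) = 1 * 0 = 0.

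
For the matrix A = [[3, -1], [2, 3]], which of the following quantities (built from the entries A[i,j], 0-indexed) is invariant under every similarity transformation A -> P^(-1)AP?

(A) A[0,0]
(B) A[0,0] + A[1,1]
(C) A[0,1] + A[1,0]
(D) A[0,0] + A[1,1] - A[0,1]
B

A[0,0] + A[1,1] is the trace of A. By the cyclic property of the trace, tr(P^(-1)AP) = tr(APP^(-1)) = tr(A), so it is the same for every matrix similar to A.

The other combinations are not similarity invariants. For example, take P = [[2, 1], [1, 1]] (det P = 1), so P^(-1) = [[1, -1], [-1, 2]] and
B = P^(-1)AP = [[-2, -3], [9, 8]].
Evaluating each option on A and on B:
(A) A[0,0]: 3 for A, -2 for B -> changes
(B) A[0,0] + A[1,1]: 6 for A, 6 for B -> unchanged
(C) A[0,1] + A[1,0]: 1 for A, 6 for B -> changes
(D) A[0,0] + A[1,1] - A[0,1]: 7 for A, 9 for B -> changes

Only (B) A[0,0] + A[1,1] = 6 survives (and it does so for every P, not just this one), so it is the invariant.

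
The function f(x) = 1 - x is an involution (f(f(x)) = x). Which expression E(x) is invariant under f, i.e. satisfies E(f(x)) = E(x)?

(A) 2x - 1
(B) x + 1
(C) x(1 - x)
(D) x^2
C

Replace x by f(x) = 1 - x in each option and simplify. As a quick numerical cross-check, also compare E(4) with E(f(4)) = E(-3).

(A) 2x - 1  ->  2(1 - x) - 1 = 1 - 2x; check: E(4) = 7 but E(-3) = -7.   [not invariant]
(B) x + 1  ->  (1 - x) + 1 = 2 - x; check: E(4) = 5 but E(-3) = -2.   [not invariant]
(C) x(1 - x)  ->  (1 - x)(1 - (1 - x)), which simplifies back to x(1 - x); check: E(4) = -12, E(-3) = -12.   [invariant]
(D) x^2  ->  (1 - x)^2 = (x - 1)^2; check: E(4) = 16 but E(-3) = 9.   [not invariant]

Only (C) is unchanged. E is symmetric under swapping x with f(x) = 1 - x, which is exactly what an involution does.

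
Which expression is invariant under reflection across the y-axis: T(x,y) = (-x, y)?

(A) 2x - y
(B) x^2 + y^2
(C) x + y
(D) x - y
B

The map is reflection across the y-axis: T(x,y) = (-x, y).
Substitute the transformed coordinates into each option and compare with the original:
(A) 2x - y  ->  2(-x) - (y) = -2x - y   [differs from 2x - y: not invariant]
(B) x^2 + y^2  ->  (-x)^2 + (y)^2 = x^2 + y^2   [equals x^2 + y^2: invariant]
(C) x + y  ->  (-x) + (y) = -x + y   [differs from x + y: not invariant]
(D) x - y  ->  (-x) - (y) = -x - y   [differs from x - y: not invariant]

Only option (B), x^2 + y^2, is unchanged by the transformation.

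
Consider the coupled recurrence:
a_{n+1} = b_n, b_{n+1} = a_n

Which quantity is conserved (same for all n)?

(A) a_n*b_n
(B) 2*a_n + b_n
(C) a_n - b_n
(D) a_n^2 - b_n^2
A

Replace a_n by a_{n+1} = b_n and b_n by b_{n+1} = a_n in each option and simplify:
(A) a_n*b_n  ->  (b_n)*(a_n) = a_n*b_n   [conserved]
(B) 2*a_n + b_n  ->  2*(b_n) + (a_n) = a_n + 2*b_n   [not conserved]
(C) a_n - b_n  ->  (b_n) - (a_n) = -a_n + b_n   [not conserved]
(D) a_n^2 - b_n^2  ->  (b_n)^2 - (a_n)^2 = -a_n^2 + b_n^2   [not conserved]

Only (A) a_n*b_n returns to itself after one step, so it is the conserved quantity.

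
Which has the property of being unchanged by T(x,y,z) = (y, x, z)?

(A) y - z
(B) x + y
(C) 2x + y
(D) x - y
B

Apply T(x,y,z) = (y, x, z) to each option, i.e. replace (x, y, z) by the transformed coordinates.
Substitute the transformed coordinates into each option and compare with the original:
(A) y - z  ->  (x) - (z) = x - z   [differs from y - z: not invariant]
(B) x + y  ->  (y) + (x) = x + y   [equals x + y: invariant]
(C) 2x + y  ->  2(y) + (x) = x + 2y   [differs from 2x + y: not invariant]
(D) x - y  ->  (y) - (x) = -x + y   [differs from x - y: not invariant]

Only option (B), x + y, is unchanged by the transformation.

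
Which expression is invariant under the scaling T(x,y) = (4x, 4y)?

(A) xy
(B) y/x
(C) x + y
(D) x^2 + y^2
B

Under the uniform scaling T(x,y) = (4x, 4y):
Substitute the transformed coordinates into each option and compare with the original:
(A) xy  ->  (4x)(4y) = 16xy   [differs from xy: not invariant]
(B) y/x  ->  (4y)/(4x) = y/x   [equals y/x: invariant]
(C) x + y  ->  (4x) + (4y) = 4x + 4y   [differs from x + y: not invariant]
(D) x^2 + y^2  ->  (4x)^2 + (4y)^2 = 16x^2 + 16y^2   [differs from x^2 + y^2: not invariant]

Only option (B), y/x, is unchanged by the transformation.
The common factor 4 cancels in a ratio of coordinates, while sums, products and sums of squares pick up factors of 4 or 16.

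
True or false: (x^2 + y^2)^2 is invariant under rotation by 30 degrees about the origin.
True

Applying rotation by 30 degrees: x' = x*cos(30 degrees) - y*sin(30 degrees) = sqrt(3)x/2 - y/2, y' = x*sin(30 degrees) + y*cos(30 degrees) = x/2 + sqrt(3)y/2

Substituting into (x^2 + y^2)^2:
((sqrt(3)x/2 - y/2)^2 + (x/2 + sqrt(3)y/2)^2)^2
= x^4 + 2x^2y^2 + y^4 = (x^2 + y^2)^2

This equals the original expression (x^2 + y^2)^2, so it IS invariant.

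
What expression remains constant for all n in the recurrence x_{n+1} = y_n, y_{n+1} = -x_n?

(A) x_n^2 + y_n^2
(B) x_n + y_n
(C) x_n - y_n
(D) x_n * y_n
A

For the recurrence x_{n+1} = y_n, y_{n+1} = -x_n:

x_{n+1}^2 + y_{n+1}^2 = y_n^2 + (-x_n)^2 = x_n^2 + y_n^2
The sum of squares is conserved (like energy in a harmonic oscillator).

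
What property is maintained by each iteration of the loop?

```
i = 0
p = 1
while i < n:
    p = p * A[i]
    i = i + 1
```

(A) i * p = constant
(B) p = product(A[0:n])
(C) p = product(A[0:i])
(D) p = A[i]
C

A loop invariant must hold before the first iteration and be re-established by every execution of the body.

(C) p = product(A[0:i]): Initially i = 0 and p = 1 = product of the empty slice A[0:0]. If p = product(A[0:i]) holds at the top of an iteration, the body sets p to product(A[0:i]) * A[i] = product(A[0:i+1]) and then i to i+1, so the property is restored. At exit i = n, giving p = product(A[0:n]).

The other options fail:
(A) i * p = constant: initially i * p = 0, but after one iteration it is 1 * A[0], which is nonzero in general.
(B) p = product(A[0:n]): false before the loop (p = 1, not the full product) -- it only becomes true at exit.
(D) p = A[i]: after the first iteration p = A[0] but i = 1; in general p is a product of several elements, not a single one.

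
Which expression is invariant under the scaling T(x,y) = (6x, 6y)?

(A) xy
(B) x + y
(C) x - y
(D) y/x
D

Under the uniform scaling T(x,y) = (6x, 6y):
Substitute the transformed coordinates into each option and compare with the original:
(A) xy  ->  (6x)(6y) = 36xy   [differs from xy: not invariant]
(B) x + y  ->  (6x) + (6y) = 6x + 6y   [differs from x + y: not invariant]
(C) x - y  ->  (6x) - (6y) = 6x - 6y   [differs from x - y: not invariant]
(D) y/x  ->  (6y)/(6x) = y/x   [equals y/x: invariant]

Only option (D), y/x, is unchanged by the transformation.
The common factor 6 cancels in a ratio of coordinates, while sums, products and sums of squares pick up factors of 6 or 36.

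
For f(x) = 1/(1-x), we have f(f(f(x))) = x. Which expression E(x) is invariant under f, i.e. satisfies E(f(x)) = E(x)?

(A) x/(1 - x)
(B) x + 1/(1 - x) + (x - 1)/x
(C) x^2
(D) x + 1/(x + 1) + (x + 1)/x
B

Replace x by f(x) = 1/(1 - x) in each option and simplify. As a quick numerical cross-check, also compare E(4) with E(f(4)) = E(-1/3).

(A) x/(1 - x)  ->  (1/(1 - x))/(1 - (1/(1 - x))) = -1/x; check: E(4) = -4/3 but E(-1/3) = -1/4.   [not invariant]
(B) x + 1/(1 - x) + (x - 1)/x  ->  (1/(1 - x)) + 1/(1 - (1/(1 - x))) + ((1/(1 - x)) - 1)/(1/(1 - x)), which simplifies back to x + 1/(1 - x) + (x - 1)/x; check: E(4) = 53/12, E(-1/3) = 53/12.   [invariant]
(C) x^2  ->  (1/(1 - x))^2 = (x - 1)^(-2); check: E(4) = 16 but E(-1/3) = 1/9.   [not invariant]
(D) x + 1/(x + 1) + (x + 1)/x  ->  (1/(1 - x)) + 1/((1/(1 - x)) + 1) + ((1/(1 - x)) + 1)/(1/(1 - x)) = (-x^3 + 6x^2 - 11x + 7)/(x^2 - 3x + 2); check: E(4) = 109/20 but E(-1/3) = -5/6.   [not invariant]

Only (B) is unchanged. Indeed f(f(x)) = 1/(1 - 1/(1-x)) = (1-x)/(-x) = (x-1)/x, so E(x) = x + f(x) + f(f(x)) is the sum over the whole 3-cycle; applying f just permutes the three terms cyclically (x -> f(x) -> f(f(x)) -> x), leaving the sum unchanged.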